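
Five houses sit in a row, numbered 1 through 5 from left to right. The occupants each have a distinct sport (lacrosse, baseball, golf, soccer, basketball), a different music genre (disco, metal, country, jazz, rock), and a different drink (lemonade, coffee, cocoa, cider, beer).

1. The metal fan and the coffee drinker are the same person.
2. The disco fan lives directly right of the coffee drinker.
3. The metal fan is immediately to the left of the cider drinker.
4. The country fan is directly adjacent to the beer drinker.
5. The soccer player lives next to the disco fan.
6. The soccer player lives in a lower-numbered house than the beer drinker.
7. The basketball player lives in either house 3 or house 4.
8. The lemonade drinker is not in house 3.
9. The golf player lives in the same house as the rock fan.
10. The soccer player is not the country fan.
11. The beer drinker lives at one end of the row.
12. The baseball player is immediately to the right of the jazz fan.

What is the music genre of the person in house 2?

From clue 11, the beer drinker must be in house 5.
From clue 4, the country fan must be in house 4.
The only music genre still possible for house 5 is rock.
Clue 9: the golf player is in house 5.
The basketball player is narrowed to house 3 or 4; consider each.
Placing it in house 4 leads to a contradiction, so it's in house 3.
The baseball player is narrowed to house 2 or 4; consider each.
Placing it in house 2 leads to a contradiction, so it's in house 4.
From clue 12, the jazz fan must be in house 3.
House 1 music genre: only metal fits.
House 2's music genre must be disco (nothing else left).
Clue 1 places the coffee drinker in house 1.
From clue 3, the cider drinker must be in house 2.
Clue 5: the soccer player is in house 1.
So house 2 gets lacrosse for sport.
So house 3 gets cocoa for drink.
House 4's drink must be lemonade (nothing else left).
So: house 1 = soccer/metal/coffee, house 2 = lacrosse/disco/cider, house 3 = basketball/jazz/cocoa, house 4 = baseball/country/lemonade, house 5 = golf/rock/beer.

disco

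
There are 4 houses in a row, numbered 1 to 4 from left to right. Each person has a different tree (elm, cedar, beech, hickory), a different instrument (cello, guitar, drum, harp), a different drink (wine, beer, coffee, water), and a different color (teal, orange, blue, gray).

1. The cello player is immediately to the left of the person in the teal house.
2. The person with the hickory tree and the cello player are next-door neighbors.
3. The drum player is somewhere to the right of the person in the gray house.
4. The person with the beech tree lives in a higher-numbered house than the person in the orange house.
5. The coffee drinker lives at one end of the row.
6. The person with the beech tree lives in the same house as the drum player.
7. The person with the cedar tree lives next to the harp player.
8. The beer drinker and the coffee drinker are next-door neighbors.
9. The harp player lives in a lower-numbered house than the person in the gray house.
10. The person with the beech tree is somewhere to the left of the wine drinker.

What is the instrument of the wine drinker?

The person with the beech tree is in house 3 (clue 6).
The drum player is in house 3 (clue 6).
Clue 10: the wine drinker is in house 4.
That leaves guitar as the instrument for house 4.
House 1 drink: only coffee fits.
Clue 3 places the person in the gray house in house 2.
The beer drinker is in house 2 (clue 8).
From clue 9, the harp player must be in house 1.
House 4 tree: only elm fits.
That leaves cello as the instrument for house 2.
That leaves water as the drink for house 3.
The only color still possible for house 4 is blue.
The person with the hickory tree is in house 1 (clue 2).
Clue 7 places the person with the cedar tree in house 2.
House 1's color must be orange (nothing else left).
So house 3 gets teal for color.
So: house 1 = hickory/harp/coffee/orange, house 2 = cedar/cello/beer/gray, house 3 = beech/drum/water/teal, house 4 = elm/guitar/wine/blue.

guitar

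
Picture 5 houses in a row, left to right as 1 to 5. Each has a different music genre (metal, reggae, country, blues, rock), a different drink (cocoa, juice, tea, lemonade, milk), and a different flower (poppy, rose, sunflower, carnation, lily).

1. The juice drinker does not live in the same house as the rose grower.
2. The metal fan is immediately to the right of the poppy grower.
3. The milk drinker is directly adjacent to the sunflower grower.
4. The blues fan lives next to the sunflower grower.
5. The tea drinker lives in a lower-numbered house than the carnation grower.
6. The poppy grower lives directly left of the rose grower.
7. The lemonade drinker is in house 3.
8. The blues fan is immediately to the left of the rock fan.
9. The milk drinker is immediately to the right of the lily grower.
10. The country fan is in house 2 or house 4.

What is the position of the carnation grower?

By clue 7, the lemonade drinker is in house 3.
The only music genre still possible for house 1 is reggae.
The country fan is narrowed to house 2 or 4; consider each.
Placing it in house 2 leads to a contradiction, so it's in house 4.
The blues fan is in house 2 (clue 8).
The rock fan is in house 3 (clue 8).
So house 5 gets metal for music genre.
Clue 2 places the poppy grower in house 4.
Clue 6 places the rose grower in house 5.
That leaves carnation as the flower for house 2.
From clue 5, the tea drinker must be in house 1.
So house 5 gets cocoa for drink.
The juice drinker is narrowed to house 2 or 4; consider each.
Placing it in house 2 leads to a contradiction, so it's in house 4.
House 2's drink must be milk (nothing else left).
The lily grower is in house 1 (clue 9).
House 3 flower: only sunflower fits.
So: house 1 = reggae/tea/lily, house 2 = blues/milk/carnation, house 3 = rock/lemonade/sunflower, house 4 = country/juice/poppy, house 5 = metal/cocoa/rose.

2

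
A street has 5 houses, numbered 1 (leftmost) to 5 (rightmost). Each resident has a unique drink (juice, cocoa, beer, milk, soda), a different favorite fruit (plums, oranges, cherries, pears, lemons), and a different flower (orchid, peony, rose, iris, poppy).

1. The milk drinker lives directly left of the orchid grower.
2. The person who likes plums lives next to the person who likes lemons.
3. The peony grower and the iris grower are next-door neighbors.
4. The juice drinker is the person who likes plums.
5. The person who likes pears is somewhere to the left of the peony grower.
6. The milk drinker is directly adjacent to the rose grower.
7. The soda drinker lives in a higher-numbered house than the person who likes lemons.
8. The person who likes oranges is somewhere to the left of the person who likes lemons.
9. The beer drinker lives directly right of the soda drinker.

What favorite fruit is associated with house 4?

The only favorite fruit still possible for house 5 is cherries.
The beer drinker is narrowed to house 4 or 5; consider each.
Placing it in house 4 leads to a contradiction, so it's in house 5.
Clue 9: the soda drinker is in house 4.
That leaves pears as the favorite fruit for house 4.
The peony grower is in house 5 (clue 5).
Clue 3: the iris grower is in house 4.
The milk drinker is narrowed to house 1 or 2; consider each.
Placing it in house 1 leads to a contradiction, so it's in house 2.
Clue 1: the orchid grower is in house 3.
House 1 flower: only rose fits.
The only flower still possible for house 2 is poppy.
From clue 2, the person who likes lemons must be in house 2.
The person who likes oranges is in house 1 (clue 8).
House 3's favorite fruit must be plums (nothing else left).
The juice drinker is in house 3 (clue 4).
House 1 drink: only cocoa fits.
So: house 1 = cocoa/oranges/rose, house 2 = milk/lemons/poppy, house 3 = juice/plums/orchid, house 4 = soda/pears/iris, house 5 = beer/cherries/peony.

pears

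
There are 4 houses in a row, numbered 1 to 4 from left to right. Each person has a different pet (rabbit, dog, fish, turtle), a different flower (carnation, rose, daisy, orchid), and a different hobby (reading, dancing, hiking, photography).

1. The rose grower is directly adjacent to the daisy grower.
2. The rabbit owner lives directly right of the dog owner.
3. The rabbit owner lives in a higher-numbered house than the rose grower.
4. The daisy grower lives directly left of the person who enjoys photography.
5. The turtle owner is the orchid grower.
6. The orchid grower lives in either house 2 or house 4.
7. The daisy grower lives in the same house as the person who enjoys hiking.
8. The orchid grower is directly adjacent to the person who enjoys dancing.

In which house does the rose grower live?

2

The turtle owner is narrowed to house 2 or 4; consider each.
Placing it in house 2 leads to a contradiction, so it's in house 4.
By clue 5, the orchid grower is in house 4.
Clue 8 places the person who enjoys dancing in house 3.
Clue 7 places the daisy grower in house 1.
The person who enjoys hiking is in house 1 (clue 7).
House 3's flower must be carnation (nothing else left).
Clue 3 places the rabbit owner in house 3.
Clue 4: the person who enjoys photography is in house 2.
That leaves rose as the flower for house 2.
That leaves reading as the hobby for house 4.
From clue 2, the dog owner must be in house 2.
House 1's pet must be fish (nothing else left).
So: house 1 = fish/daisy/hiking, house 2 = dog/rose/photography, house 3 = rabbit/carnation/dancing, house 4 = turtle/orchid/reading.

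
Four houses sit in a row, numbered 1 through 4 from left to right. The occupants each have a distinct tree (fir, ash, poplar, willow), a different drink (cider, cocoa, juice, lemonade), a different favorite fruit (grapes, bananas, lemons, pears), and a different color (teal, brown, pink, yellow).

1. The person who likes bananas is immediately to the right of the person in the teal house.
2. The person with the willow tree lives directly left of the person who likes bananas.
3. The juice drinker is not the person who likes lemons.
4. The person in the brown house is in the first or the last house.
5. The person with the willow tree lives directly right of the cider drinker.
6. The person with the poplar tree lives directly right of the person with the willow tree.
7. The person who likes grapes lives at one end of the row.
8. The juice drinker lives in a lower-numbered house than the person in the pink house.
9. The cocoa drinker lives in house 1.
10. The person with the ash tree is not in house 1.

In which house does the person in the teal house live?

From clue 9, the cocoa drinker must be in house 1.
House 1's tree must be fir (nothing else left).
So house 4 gets lemonade for drink.
From clue 5, the person with the willow tree must be in house 3.
By clue 6, the person with the poplar tree is in house 4.
So house 2 gets ash for tree.
The only drink still possible for house 2 is cider.
House 3 drink: only juice fits.
From clue 2, the person who likes bananas must be in house 4.
From clue 8, the person in the pink house must be in house 4.
The only favorite fruit still possible for house 3 is pears.
From clue 1, the person in the teal house must be in house 3.
So house 1 gets grapes for favorite fruit.
So house 2 gets lemons for favorite fruit.
House 1's color must be brown (nothing else left).
House 2's color must be yellow (nothing else left).
So: house 1 = fir/cocoa/grapes/brown, house 2 = ash/cider/lemons/yellow, house 3 = willow/juice/pears/teal, house 4 = poplar/lemonade/bananas/pink.

3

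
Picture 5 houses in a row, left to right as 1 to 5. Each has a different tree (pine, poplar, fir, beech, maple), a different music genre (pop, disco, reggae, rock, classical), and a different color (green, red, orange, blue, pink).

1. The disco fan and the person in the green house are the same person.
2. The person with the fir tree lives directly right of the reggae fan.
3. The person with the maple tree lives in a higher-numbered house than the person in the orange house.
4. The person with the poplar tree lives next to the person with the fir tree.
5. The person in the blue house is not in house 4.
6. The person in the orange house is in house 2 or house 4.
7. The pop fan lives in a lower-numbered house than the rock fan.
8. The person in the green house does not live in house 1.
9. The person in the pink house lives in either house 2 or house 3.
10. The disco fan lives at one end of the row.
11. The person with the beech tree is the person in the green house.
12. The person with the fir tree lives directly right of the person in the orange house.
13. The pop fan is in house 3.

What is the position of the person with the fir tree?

From clue 13, the pop fan must be in house 3.
Clue 1: the disco fan is in house 5.
Clue 1: the person in the green house is in house 5.
Clue 11 places the person with the beech tree in house 5.
House 1's tree must be pine (nothing else left).
That leaves poplar as the tree for house 2.
House 4 tree: only maple fits.
That leaves classical as the music genre for house 1.
House 2's music genre must be reggae (nothing else left).
House 4 music genre: only rock fits.
The person in the orange house is in house 2 (clue 3).
So house 3 gets fir for tree.
That leaves pink as the color for house 3.
House 4's color must be red (nothing else left).
So house 1 gets blue for color.
So: house 1 = pine/classical/blue, house 2 = poplar/reggae/orange, house 3 = fir/pop/pink, house 4 = maple/rock/red, house 5 = beech/disco/green.

3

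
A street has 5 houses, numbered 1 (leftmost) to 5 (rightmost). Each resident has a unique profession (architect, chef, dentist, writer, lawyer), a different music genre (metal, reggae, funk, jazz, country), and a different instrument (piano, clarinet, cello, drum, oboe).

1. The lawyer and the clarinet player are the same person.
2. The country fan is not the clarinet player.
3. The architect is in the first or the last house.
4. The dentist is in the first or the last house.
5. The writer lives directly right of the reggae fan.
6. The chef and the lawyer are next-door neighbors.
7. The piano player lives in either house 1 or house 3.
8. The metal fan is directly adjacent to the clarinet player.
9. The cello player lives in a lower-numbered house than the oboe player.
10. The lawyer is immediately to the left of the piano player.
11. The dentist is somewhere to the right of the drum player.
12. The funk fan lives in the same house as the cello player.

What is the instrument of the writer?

cello

Clue 10 places the lawyer in house 2.
From clue 10, the piano player must be in house 3.
By clue 11, the dentist is in house 5.
From clue 1, the clarinet player must be in house 2.
So house 1 gets architect for profession.
The only profession still possible for house 3 is chef.
House 4 profession: only writer fits.
The only instrument still possible for house 5 is oboe.
Clue 5: the reggae fan is in house 3.
So house 2 gets jazz for music genre.
House 5 music genre: only country fits.
That leaves metal as the music genre for house 1.
That leaves funk as the music genre for house 4.
Clue 12 places the cello player in house 4.
House 1's instrument must be drum (nothing else left).
So: house 1 = architect/metal/drum, house 2 = lawyer/jazz/clarinet, house 3 = chef/reggae/piano, house 4 = writer/funk/cello, house 5 = dentist/country/oboe.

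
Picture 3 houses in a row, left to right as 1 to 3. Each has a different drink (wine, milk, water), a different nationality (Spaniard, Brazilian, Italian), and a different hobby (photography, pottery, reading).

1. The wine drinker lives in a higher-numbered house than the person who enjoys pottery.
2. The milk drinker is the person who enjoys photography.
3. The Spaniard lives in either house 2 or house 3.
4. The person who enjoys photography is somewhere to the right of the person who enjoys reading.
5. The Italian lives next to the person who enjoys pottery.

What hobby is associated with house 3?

So house 3 gets photography for hobby.
From clue 2, the milk drinker must be in house 3.
House 1's drink must be water (nothing else left).
So house 2 gets wine for drink.
Clue 1: the person who enjoys pottery is in house 1.
By clue 5, the Italian is in house 2.
The only nationality still possible for house 1 is Brazilian.
House 3 nationality: only Spaniard fits.
House 2 hobby: only reading fits.
So: house 1 = water/Brazilian/pottery, house 2 = wine/Italian/reading, house 3 = milk/Spaniard/photography.

photography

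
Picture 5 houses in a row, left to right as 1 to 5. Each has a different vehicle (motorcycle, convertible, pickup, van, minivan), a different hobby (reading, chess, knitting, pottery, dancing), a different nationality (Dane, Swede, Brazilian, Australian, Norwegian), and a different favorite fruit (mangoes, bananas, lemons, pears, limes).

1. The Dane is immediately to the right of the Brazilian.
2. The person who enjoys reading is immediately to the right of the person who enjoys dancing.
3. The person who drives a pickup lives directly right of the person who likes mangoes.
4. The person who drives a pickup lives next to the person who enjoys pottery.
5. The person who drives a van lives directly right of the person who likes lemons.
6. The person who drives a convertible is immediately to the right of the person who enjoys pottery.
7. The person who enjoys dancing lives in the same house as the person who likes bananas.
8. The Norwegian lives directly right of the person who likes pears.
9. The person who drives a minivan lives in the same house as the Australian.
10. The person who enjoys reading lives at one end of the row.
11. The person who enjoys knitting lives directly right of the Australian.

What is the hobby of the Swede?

Clue 10: the person who enjoys reading is in house 5.
That leaves limes as the favorite fruit for house 5.
By clue 2, the person who enjoys dancing is in house 4.
By clue 7, the person who likes bananas is in house 4.
So house 5 gets motorcycle for vehicle.
House 1 vehicle: only minivan fits.
Clue 9: the Australian is in house 1.
From clue 11, the person who enjoys knitting must be in house 2.
House 3's vehicle must be van (nothing else left).
From clue 5, the person who likes lemons must be in house 2.
The person who drives a convertible is narrowed to house 2 or 4; consider each.
Placing it in house 2 leads to a contradiction, so it's in house 4.
From clue 6, the person who enjoys pottery must be in house 3.
House 2 vehicle: only pickup fits.
That leaves chess as the hobby for house 1.
The person who likes mangoes is in house 1 (clue 3).
House 3's favorite fruit must be pears (nothing else left).
By clue 8, the Norwegian is in house 4.
By clue 1, the Dane is in house 3.
The Brazilian is in house 2 (clue 1).
So house 5 gets Swede for nationality.
So: house 1 = minivan/chess/Australian/mangoes, house 2 = pickup/knitting/Brazilian/lemons, house 3 = van/pottery/Dane/pears, house 4 = convertible/dancing/Norwegian/bananas, house 5 = motorcycle/reading/Swede/limes.

reading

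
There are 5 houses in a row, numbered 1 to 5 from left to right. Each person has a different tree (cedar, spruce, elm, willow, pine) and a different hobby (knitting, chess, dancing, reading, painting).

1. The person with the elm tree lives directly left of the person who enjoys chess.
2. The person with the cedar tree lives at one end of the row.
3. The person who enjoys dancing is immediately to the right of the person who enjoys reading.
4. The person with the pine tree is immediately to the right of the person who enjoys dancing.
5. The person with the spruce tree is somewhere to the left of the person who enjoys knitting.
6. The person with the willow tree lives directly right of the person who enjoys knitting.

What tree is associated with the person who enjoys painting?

The person with the cedar tree is narrowed to house 1 or 5; consider each.
Placing it in house 5 leads to a contradiction, so it's in house 1.
The person with the spruce tree is narrowed to house 2 or 3; consider each.
Placing it in house 3 leads to a contradiction, so it's in house 2.
The person with the elm tree is narrowed to house 3 or 4; consider each.
Placing it in house 3 leads to a contradiction, so it's in house 4.
Clue 1 places the person who enjoys chess in house 5.
The only tree still possible for house 3 is pine.
House 5's tree must be willow (nothing else left).
From clue 4, the person who enjoys dancing must be in house 2.
Clue 6 places the person who enjoys knitting in house 4.
From clue 3, the person who enjoys reading must be in house 1.
So house 3 gets painting for hobby.
So: house 1 = cedar/reading, house 2 = spruce/dancing, house 3 = pine/painting, house 4 = elm/knitting, house 5 = willow/chess.

pine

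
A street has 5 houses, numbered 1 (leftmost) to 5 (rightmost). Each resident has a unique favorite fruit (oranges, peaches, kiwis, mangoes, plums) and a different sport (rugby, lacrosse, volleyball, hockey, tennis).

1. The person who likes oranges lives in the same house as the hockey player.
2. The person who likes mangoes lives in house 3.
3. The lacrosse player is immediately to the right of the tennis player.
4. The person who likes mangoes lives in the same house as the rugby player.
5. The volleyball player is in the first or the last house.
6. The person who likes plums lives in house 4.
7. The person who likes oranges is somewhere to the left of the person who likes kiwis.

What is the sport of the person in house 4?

From clue 2, the person who likes mangoes must be in house 3.
Clue 4 places the rugby player in house 3.
Clue 6 places the person who likes plums in house 4.
House 4's sport must be tennis (nothing else left).
Clue 3: the lacrosse player is in house 5.
That leaves volleyball as the sport for house 1.
House 2 sport: only hockey fits.
Clue 1 places the person who likes oranges in house 2.
From clue 7, the person who likes kiwis must be in house 5.
House 1 favorite fruit: only peaches fits.
So: house 1 = peaches/volleyball, house 2 = oranges/hockey, house 3 = mangoes/rugby, house 4 = plums/tennis, house 5 = kiwis/lacrosse.

tennis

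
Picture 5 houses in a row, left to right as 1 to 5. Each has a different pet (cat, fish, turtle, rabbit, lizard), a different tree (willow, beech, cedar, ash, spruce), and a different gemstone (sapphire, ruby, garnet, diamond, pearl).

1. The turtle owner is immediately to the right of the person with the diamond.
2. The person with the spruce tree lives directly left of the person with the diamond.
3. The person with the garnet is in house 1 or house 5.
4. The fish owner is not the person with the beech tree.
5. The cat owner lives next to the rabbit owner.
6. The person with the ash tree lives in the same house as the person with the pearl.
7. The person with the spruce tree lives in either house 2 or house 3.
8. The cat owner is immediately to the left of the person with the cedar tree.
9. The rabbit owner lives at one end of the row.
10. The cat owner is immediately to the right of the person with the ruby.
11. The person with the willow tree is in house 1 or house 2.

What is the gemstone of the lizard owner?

garnet

The cat owner is narrowed to house 2 or 4; consider each.
Placing it in house 4 leads to a contradiction, so it's in house 2.
By clue 5, the rabbit owner is in house 1.
Clue 8: the person with the cedar tree is in house 3.
Clue 10 places the person with the ruby in house 1.
So house 2 gets spruce for tree.
So house 5 gets garnet for gemstone.
The person with the diamond is in house 3 (clue 2).
By clue 6, the person with the ash tree is in house 4.
From clue 6, the person with the pearl must be in house 4.
House 1's tree must be willow (nothing else left).
So house 5 gets beech for tree.
House 2 gemstone: only sapphire fits.
Clue 1: the turtle owner is in house 4.
House 5 pet: only lizard fits.
So house 3 gets fish for pet.
So: house 1 = rabbit/willow/ruby, house 2 = cat/spruce/sapphire, house 3 = fish/cedar/diamond, house 4 = turtle/ash/pearl, house 5 = lizard/beech/garnet.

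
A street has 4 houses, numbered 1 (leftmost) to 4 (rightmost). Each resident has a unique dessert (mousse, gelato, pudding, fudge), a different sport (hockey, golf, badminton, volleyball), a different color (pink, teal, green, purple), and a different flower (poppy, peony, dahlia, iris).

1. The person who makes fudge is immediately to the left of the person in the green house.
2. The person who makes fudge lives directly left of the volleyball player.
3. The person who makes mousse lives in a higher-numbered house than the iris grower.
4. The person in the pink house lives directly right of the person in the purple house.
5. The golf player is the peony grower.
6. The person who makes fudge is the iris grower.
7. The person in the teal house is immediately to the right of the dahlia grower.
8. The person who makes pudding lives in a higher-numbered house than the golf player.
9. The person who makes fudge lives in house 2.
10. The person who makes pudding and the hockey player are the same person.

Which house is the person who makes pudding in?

4

By clue 9, the person who makes fudge is in house 2.
The only dessert still possible for house 1 is gelato.
House 1's color must be purple (nothing else left).
Clue 1 places the person in the green house in house 3.
From clue 2, the volleyball player must be in house 3.
The person in the pink house is in house 2 (clue 4).
From clue 6, the iris grower must be in house 2.
The only color still possible for house 4 is teal.
That leaves poppy as the flower for house 4.
The golf player is in house 1 (clue 5).
By clue 5, the peony grower is in house 1.
From clue 7, the dahlia grower must be in house 3.
Clue 10 places the person who makes pudding in house 4.
House 3 dessert: only mousse fits.
That leaves badminton as the sport for house 2.
House 4's sport must be hockey (nothing else left).
So: house 1 = gelato/golf/purple/peony, house 2 = fudge/badminton/pink/iris, house 3 = mousse/volleyball/green/dahlia, house 4 = pudding/hockey/teal/poppy.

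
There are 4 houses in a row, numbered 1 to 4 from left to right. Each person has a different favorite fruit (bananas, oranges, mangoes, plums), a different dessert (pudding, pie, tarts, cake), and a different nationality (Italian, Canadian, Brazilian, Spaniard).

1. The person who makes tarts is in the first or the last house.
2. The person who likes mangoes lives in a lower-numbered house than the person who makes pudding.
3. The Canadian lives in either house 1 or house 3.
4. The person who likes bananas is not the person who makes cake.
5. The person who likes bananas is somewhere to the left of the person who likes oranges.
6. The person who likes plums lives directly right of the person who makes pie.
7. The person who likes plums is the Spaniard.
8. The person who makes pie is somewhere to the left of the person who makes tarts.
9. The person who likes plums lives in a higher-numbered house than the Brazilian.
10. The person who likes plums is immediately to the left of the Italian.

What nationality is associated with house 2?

Clue 8 places the person who makes tarts in house 4.
House 4's favorite fruit must be oranges (nothing else left).
The only nationality still possible for house 4 is Italian.
The person who likes plums is in house 3 (clue 10).
By clue 6, the person who makes pie is in house 2.
By clue 7, the Spaniard is in house 3.
The only dessert still possible for house 1 is cake.
The only dessert still possible for house 3 is pudding.
So house 2 gets Brazilian for nationality.
By clue 4, the person who likes bananas is in house 2.
That leaves mangoes as the favorite fruit for house 1.
So house 1 gets Canadian for nationality.
So: house 1 = mangoes/cake/Canadian, house 2 = bananas/pie/Brazilian, house 3 = plums/pudding/Spaniard, house 4 = oranges/tarts/Italian.

Brazilian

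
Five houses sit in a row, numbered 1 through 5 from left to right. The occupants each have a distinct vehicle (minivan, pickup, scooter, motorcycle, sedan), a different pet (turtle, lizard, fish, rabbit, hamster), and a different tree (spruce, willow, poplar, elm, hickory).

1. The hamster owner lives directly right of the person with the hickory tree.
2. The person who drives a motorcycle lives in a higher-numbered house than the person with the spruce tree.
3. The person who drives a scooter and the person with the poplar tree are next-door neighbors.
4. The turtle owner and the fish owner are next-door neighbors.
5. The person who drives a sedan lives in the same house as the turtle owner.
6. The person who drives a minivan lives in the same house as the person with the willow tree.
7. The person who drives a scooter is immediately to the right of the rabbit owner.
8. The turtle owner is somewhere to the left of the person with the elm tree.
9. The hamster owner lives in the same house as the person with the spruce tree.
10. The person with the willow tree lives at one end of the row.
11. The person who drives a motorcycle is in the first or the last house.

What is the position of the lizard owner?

1

Clue 11 places the person who drives a motorcycle in house 5.
Clue 6 places the person who drives a minivan in house 1.
By clue 6, the person with the willow tree is in house 1.
The hamster owner is narrowed to house 3 or 4; consider each.
Placing it in house 4 leads to a contradiction, so it's in house 3.
By clue 1, the person with the hickory tree is in house 2.
Clue 9: the person with the spruce tree is in house 3.
From clue 7, the person who drives a scooter must be in house 3.
From clue 7, the rabbit owner must be in house 2.
Clue 3 places the person with the poplar tree in house 4.
Clue 4: the fish owner is in house 5.
By clue 5, the person who drives a sedan is in house 4.
Clue 8 places the person with the elm tree in house 5.
The only vehicle still possible for house 2 is pickup.
That leaves lizard as the pet for house 1.
That leaves turtle as the pet for house 4.
So: house 1 = minivan/lizard/willow, house 2 = pickup/rabbit/hickory, house 3 = scooter/hamster/spruce, house 4 = sedan/turtle/poplar, house 5 = motorcycle/fish/elm.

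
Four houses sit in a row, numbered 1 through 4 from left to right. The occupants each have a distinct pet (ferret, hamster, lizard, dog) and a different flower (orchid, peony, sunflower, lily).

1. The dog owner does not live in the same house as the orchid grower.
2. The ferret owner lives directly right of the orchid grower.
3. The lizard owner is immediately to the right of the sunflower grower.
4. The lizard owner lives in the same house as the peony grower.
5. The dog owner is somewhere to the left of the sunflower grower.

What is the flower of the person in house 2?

orchid

The dog owner is narrowed to house 1 or 2; consider each.
Placing it in house 2 leads to a contradiction, so it's in house 1.
That leaves hamster as the pet for house 2.
The only flower still possible for house 1 is lily.
House 4's flower must be peony (nothing else left).
Clue 4 places the lizard owner in house 4.
That leaves ferret as the pet for house 3.
Clue 2: the orchid grower is in house 2.
The sunflower grower is in house 3 (clue 3).
So: house 1 = dog/lily, house 2 = hamster/orchid, house 3 = ferret/sunflower, house 4 = lizard/peony.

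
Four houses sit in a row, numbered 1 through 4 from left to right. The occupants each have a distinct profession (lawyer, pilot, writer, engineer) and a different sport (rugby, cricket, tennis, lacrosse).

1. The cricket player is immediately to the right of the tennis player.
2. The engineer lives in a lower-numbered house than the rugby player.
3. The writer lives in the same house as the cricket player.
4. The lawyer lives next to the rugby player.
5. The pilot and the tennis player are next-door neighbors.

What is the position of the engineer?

The engineer is narrowed to house 1 or 2 or 3; consider each.
Placing it in house 2 and house 3 leads to a contradiction, so it's in house 1.
The lawyer is narrowed to house 2 or 3 or 4; consider each.
Placing it in house 2 and house 4 leads to a contradiction, so it's in house 3.
The pilot is narrowed to house 2 or 4; consider each.
Placing it in house 4 leads to a contradiction, so it's in house 2.
House 4 profession: only writer fits.
By clue 3, the cricket player is in house 4.
Clue 1: the tennis player is in house 3.
House 1 sport: only lacrosse fits.
House 2 sport: only rugby fits.
So: house 1 = engineer/lacrosse, house 2 = pilot/rugby, house 3 = lawyer/tennis, house 4 = writer/cricket.

1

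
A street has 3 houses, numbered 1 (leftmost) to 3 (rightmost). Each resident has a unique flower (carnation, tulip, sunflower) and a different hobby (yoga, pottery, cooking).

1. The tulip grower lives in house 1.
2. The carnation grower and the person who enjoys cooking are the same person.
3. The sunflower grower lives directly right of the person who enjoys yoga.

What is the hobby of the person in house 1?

Clue 1: the tulip grower is in house 1.
The carnation grower is narrowed to house 2 or 3; consider each.
Placing it in house 2 leads to a contradiction, so it's in house 3.
Clue 2: the person who enjoys cooking is in house 3.
The only flower still possible for house 2 is sunflower.
From clue 3, the person who enjoys yoga must be in house 1.
The only hobby still possible for house 2 is pottery.
So: house 1 = tulip/yoga, house 2 = sunflower/pottery, house 3 = carnation/cooking.

yoga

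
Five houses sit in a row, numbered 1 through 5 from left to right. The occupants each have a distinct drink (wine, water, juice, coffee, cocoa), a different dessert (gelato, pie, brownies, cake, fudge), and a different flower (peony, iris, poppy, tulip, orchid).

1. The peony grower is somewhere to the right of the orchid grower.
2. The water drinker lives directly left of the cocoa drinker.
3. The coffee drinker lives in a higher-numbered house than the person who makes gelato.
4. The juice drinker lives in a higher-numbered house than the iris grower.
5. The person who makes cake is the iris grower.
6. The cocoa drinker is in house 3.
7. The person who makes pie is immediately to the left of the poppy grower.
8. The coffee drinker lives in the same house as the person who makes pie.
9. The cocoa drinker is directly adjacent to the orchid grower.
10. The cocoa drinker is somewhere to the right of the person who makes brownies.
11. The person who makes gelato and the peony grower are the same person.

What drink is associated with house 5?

juice

The cocoa drinker is in house 3 (clue 6).
The only dessert still possible for house 5 is fudge.
Clue 1: the orchid grower is in house 2.
Clue 2 places the water drinker in house 2.
Clue 3 places the coffee drinker in house 4.
Clue 8 places the person who makes pie in house 4.
By clue 11, the person who makes gelato is in house 3.
The peony grower is in house 3 (clue 11).
So house 1 gets wine for drink.
So house 5 gets juice for drink.
Clue 5: the person who makes cake is in house 1.
The iris grower is in house 1 (clue 5).
By clue 7, the poppy grower is in house 5.
House 2 dessert: only brownies fits.
House 4 flower: only tulip fits.
So: house 1 = wine/cake/iris, house 2 = water/brownies/orchid, house 3 = cocoa/gelato/peony, house 4 = coffee/pie/tulip, house 5 = juice/fudge/poppy.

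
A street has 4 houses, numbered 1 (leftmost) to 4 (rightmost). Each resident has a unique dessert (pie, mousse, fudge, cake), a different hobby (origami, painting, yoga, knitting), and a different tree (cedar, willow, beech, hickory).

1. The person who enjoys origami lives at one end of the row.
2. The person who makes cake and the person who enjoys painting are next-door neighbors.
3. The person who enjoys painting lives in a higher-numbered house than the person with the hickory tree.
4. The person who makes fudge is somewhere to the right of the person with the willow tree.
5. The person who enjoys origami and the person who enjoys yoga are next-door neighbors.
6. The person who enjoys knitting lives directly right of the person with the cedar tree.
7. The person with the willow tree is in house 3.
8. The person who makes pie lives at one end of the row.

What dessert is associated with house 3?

By clue 7, the person with the willow tree is in house 3.
House 1 hobby: only origami fits.
That leaves beech as the tree for house 4.
By clue 4, the person who makes fudge is in house 4.
Clue 5 places the person who enjoys yoga in house 2.
The only hobby still possible for house 3 is knitting.
The only hobby still possible for house 4 is painting.
Clue 2 places the person who makes cake in house 3.
The person with the cedar tree is in house 2 (clue 6).
The only dessert still possible for house 1 is pie.
So house 2 gets mousse for dessert.
So house 1 gets hickory for tree.
So: house 1 = pie/origami/hickory, house 2 = mousse/yoga/cedar, house 3 = cake/knitting/willow, house 4 = fudge/painting/beech.

cake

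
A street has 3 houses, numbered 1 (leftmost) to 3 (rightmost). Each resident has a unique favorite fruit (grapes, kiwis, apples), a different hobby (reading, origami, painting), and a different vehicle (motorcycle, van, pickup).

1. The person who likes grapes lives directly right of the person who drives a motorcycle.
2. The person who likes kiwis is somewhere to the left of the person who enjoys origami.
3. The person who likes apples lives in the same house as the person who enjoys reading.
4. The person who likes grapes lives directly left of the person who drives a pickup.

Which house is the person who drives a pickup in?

From clue 4, the person who likes grapes must be in house 2.
The person who drives a pickup is in house 3 (clue 4).
The only favorite fruit still possible for house 1 is kiwis.
House 3 favorite fruit: only apples fits.
From clue 1, the person who drives a motorcycle must be in house 1.
From clue 3, the person who enjoys reading must be in house 3.
House 1 hobby: only painting fits.
So house 2 gets origami for hobby.
The only vehicle still possible for house 2 is van.
So: house 1 = kiwis/painting/motorcycle, house 2 = grapes/origami/van, house 3 = apples/reading/pickup.

3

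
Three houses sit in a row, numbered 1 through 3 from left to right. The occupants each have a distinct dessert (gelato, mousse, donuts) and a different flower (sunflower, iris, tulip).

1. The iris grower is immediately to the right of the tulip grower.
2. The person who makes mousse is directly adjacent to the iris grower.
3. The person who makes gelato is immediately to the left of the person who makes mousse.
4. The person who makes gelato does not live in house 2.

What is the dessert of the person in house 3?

donuts

The person who makes gelato is in house 1 (clue 4).
From clue 3, the person who makes mousse must be in house 2.
House 3's dessert must be donuts (nothing else left).
The iris grower is in house 3 (clue 2).
From clue 1, the tulip grower must be in house 2.
So house 1 gets sunflower for flower.
So: house 1 = gelato/sunflower, house 2 = mousse/tulip, house 3 = donuts/iris.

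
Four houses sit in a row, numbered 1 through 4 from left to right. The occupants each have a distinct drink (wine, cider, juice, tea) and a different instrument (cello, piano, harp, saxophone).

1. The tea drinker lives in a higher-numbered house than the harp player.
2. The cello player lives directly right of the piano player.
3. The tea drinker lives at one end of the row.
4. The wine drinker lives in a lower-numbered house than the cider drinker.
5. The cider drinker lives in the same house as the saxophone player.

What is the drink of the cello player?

tea

The tea drinker is in house 4 (clue 3).
The only instrument still possible for house 4 is cello.
The piano player is in house 3 (clue 2).
House 1's instrument must be harp (nothing else left).
House 2's instrument must be saxophone (nothing else left).
From clue 5, the cider drinker must be in house 2.
The only drink still possible for house 3 is juice.
House 1 drink: only wine fits.
So: house 1 = wine/harp, house 2 = cider/saxophone, house 3 = juice/piano, house 4 = tea/cello.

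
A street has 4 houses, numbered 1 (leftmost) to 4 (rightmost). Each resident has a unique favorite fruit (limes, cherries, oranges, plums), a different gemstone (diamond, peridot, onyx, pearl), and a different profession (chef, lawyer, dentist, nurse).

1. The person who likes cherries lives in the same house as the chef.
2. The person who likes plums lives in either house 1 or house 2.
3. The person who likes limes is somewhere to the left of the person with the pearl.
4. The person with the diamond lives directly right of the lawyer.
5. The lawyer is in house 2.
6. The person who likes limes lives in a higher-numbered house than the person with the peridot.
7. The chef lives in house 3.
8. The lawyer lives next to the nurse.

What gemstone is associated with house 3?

diamond

From clue 5, the lawyer must be in house 2.
From clue 7, the chef must be in house 3.
That leaves nurse as the profession for house 1.
The only profession still possible for house 4 is dentist.
Clue 1 places the person who likes cherries in house 3.
Clue 4 places the person with the diamond in house 3.
House 4's favorite fruit must be oranges (nothing else left).
The only gemstone still possible for house 4 is pearl.
Clue 6 places the person with the peridot in house 1.
House 1's favorite fruit must be plums (nothing else left).
So house 2 gets limes for favorite fruit.
The only gemstone still possible for house 2 is onyx.
So: house 1 = plums/peridot/nurse, house 2 = limes/onyx/lawyer, house 3 = cherries/diamond/chef, house 4 = oranges/pearl/dentist.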